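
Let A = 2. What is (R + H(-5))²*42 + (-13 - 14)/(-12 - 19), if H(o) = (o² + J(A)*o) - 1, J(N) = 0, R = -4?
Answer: 520827/31 ≈ 16801.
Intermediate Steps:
H(o) = -1 + o² (H(o) = (o² + 0*o) - 1 = (o² + 0) - 1 = o² - 1 = -1 + o²)
(R + H(-5))²*42 + (-13 - 14)/(-12 - 19) = (-4 + (-1 + (-5)²))²*42 + (-13 - 14)/(-12 - 19) = (-4 + (-1 + 25))²*42 - 27/(-31) = (-4 + 24)²*42 - 27*(-1/31) = 20²*42 + 27/31 = 400*42 + 27/31 = 16800 + 27/31 = 520827/31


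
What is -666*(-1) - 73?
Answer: 593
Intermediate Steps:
-666*(-1) - 73 = -74*(-9) - 73 = 666 - 73 = 593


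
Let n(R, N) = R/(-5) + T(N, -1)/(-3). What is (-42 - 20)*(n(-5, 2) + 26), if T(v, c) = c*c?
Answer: -4960/3 ≈ -1653.3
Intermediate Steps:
T(v, c) = c²
n(R, N) = -⅓ - R/5 (n(R, N) = R/(-5) + (-1)²/(-3) = R*(-⅕) + 1*(-⅓) = -R/5 - ⅓ = -⅓ - R/5)
(-42 - 20)*(n(-5, 2) + 26) = (-42 - 20)*((-⅓ - ⅕*(-5)) + 26) = -62*((-⅓ + 1) + 26) = -62*(⅔ + 26) = -62*80/3 = -4960/3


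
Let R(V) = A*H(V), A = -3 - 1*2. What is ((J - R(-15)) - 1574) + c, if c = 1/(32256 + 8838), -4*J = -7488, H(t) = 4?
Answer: 13067893/41094 ≈ 318.00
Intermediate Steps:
J = 1872 (J = -¼*(-7488) = 1872)
A = -5 (A = -3 - 2 = -5)
c = 1/41094 ≈ 2.4334e-5
R(V) = -20 (R(V) = -5*4 = -20)
((J - R(-15)) - 1574) + c = ((1872 - 1*(-20)) - 1574) + 1/41094 = ((1872 + 20) - 1574) + 1/41094 = (1892 - 1574) + 1/41094 = 318 + 1/41094 = 13067893/41094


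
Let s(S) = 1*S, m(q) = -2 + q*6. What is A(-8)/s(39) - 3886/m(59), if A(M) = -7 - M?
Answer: -75601/6864 ≈ -11.014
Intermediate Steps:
m(q) = -2 + 6*q
s(S) = S
A(-8)/s(39) - 3886/m(59) = (-7 - 1*(-8))/39 - 3886/(-2 + 6*59) = (-7 + 8)*(1/39) - 3886/(-2 + 354) = 1*(1/39) - 3886/352 = 1/39 - 3886*1/352 = 1/39 - 1943/176 = -75601/6864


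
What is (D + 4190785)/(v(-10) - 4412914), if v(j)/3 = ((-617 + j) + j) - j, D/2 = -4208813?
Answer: 4226841/4414795 ≈ 0.95743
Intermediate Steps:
D = -8417626 (D = 2*(-4208813) = -8417626)
v(j) = -1851 + 3*j (v(j) = 3*(((-617 + j) + j) - j) = 3*((-617 + 2*j) - j) = 3*(-617 + j) = -1851 + 3*j)
(D + 4190785)/(v(-10) - 4412914) = (-8417626 + 4190785)/((-1851 + 3*(-10)) - 4412914) = -4226841/((-1851 - 30) - 4412914) = -4226841/(-1881 - 4412914) = -4226841/(-4414795) = -4226841*(-1/4414795) = 4226841/4414795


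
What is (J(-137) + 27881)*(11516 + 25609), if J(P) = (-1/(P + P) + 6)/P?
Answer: 38854851737625/37538 ≈ 1.0351e+9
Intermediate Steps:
J(P) = (6 - 1/(2*P))/P (J(P) = (-1/(2*P) + 6)/P = (6 - 1/(2*P))/P)
(J(-137) + 27881)*(11516 + 25609) = ((½)*(-1 + 12*(-137))/(-137)² + 27881)*(11516 + 25609) = ((½)*(1/18769)*(-1 - 1644) + 27881)*37125 = ((½)*(1/18769)*(-1645) + 27881)*37125 = (-1645/37538 + 27881)*37125 = (1046595333/37538)*37125 = 38854851737625/37538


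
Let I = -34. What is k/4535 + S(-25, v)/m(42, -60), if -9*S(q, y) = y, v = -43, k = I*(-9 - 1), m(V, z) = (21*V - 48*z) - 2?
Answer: 2340121/30692880 ≈ 0.076243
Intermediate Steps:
m(V, z) = -2 - 48*z + 21*V (m(V, z) = (-48*z + 21*V) - 2 = -2 - 48*z + 21*V)
k = 340 (k = -34*(-9 - 1) = -34*(-10) = 340)
S(q, y) = -y/9
k/4535 + S(-25, v)/m(42, -60) = 340/4535 + (-1/9*(-43))/(-2 - 48*(-60) + 21*42) = 340*(1/4535) + 43/(9*(-2 + 2880 + 882)) = 68/907 + (43/9)/3760 = 68/907 + (43/9)*(1/3760) = 68/907 + 43/33840 = 2340121/30692880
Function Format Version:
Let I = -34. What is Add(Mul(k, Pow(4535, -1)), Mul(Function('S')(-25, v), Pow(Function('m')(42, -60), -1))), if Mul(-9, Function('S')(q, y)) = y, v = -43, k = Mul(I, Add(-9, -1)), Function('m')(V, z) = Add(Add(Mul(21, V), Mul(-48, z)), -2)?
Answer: Rational(2340121, 30692880) ≈ 0.076243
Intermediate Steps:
Function('m')(V, z) = Add(-2, Mul(-48, z), Mul(21, V)) (Function('m')(V, z) = Add(Add(Mul(-48, z), Mul(21, V)), -2) = Add(-2, Mul(-48, z), Mul(21, V)))
k = 340 (k = Mul(-34, Add(-9, -1)) = Mul(-34, -10) = 340)
Function('S')(q, y) = Mul(Rational(-1, 9), y)
Add(Mul(k, Pow(4535, -1)), Mul(Function('S')(-25, v), Pow(Function('m')(42, -60), -1))) = Add(Mul(340, Pow(4535, -1)), Mul(Mul(Rational(-1, 9), -43), Pow(Add(-2, Mul(-48, -60), Mul(21, 42)), -1))) = Add(Mul(340, Rational(1, 4535)), Mul(Rational(43, 9), Pow(Add(-2, 2880, 882), -1))) = Add(Rational(68, 907), Mul(Rational(43, 9), Pow(3760, -1))) = Add(Rational(68, 907), Mul(Rational(43, 9), Rational(1, 3760))) = Add(Rational(68, 907), Rational(43, 33840)) = Rational(2340121, 30692880)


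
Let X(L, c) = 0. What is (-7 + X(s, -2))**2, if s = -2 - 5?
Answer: 49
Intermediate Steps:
s = -7
(-7 + X(s, -2))**2 = (-7 + 0)**2 = (-7)**2 = 49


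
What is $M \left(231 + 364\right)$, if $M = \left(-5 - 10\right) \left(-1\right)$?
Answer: $8925$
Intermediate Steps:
$M = 15$ ($M = \left(-15\right) \left(-1\right) = 15$)
$M \left(231 + 364\right) = 15 \left(231 + 364\right) = 15 \cdot 595 = 8925$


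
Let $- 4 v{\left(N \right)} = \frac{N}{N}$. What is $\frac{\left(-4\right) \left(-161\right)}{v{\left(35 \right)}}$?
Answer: $-2576$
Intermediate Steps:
$v{\left(N \right)} = - \frac{1}{4}$ ($v{\left(N \right)} = - \frac{N \frac{1}{N}}{4} = \left(- \frac{1}{4}\right) 1 = - \frac{1}{4}$)
$\frac{\left(-4\right) \left(-161\right)}{v{\left(35 \right)}} = \frac{\left(-4\right) \left(-161\right)}{- \frac{1}{4}} = 644 \left(-4\right) = -2576$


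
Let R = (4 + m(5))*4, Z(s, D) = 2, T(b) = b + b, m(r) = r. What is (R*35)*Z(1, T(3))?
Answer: 2520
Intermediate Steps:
T(b) = 2*b
R = 36 (R = (4 + 5)*4 = 9*4 = 36)
(R*35)*Z(1, T(3)) = (36*35)*2 = 1260*2 = 2520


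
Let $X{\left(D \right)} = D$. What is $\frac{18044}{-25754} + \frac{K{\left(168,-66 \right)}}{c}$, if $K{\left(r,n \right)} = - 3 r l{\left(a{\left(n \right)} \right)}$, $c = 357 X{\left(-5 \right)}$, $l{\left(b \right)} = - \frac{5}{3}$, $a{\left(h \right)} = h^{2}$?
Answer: $- \frac{256390}{218909} \approx -1.1712$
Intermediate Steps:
$l{\left(b \right)} = - \frac{5}{3}$ ($l{\left(b \right)} = \left(-5\right) \frac{1}{3} = - \frac{5}{3}$)
$c = -1785$ ($c = 357 \left(-5\right) = -1785$)
$K{\left(r,n \right)} = 5 r$ ($K{\left(r,n \right)} = - 3 r \left(- \frac{5}{3}\right) = 5 r$)
$\frac{18044}{-25754} + \frac{K{\left(168,-66 \right)}}{c} = \frac{18044}{-25754} + \frac{5 \cdot 168}{-1785} = 18044 \left(- \frac{1}{25754}\right) + 840 \left(- \frac{1}{1785}\right) = - \frac{9022}{12877} - \frac{8}{17} = - \frac{256390}{218909}$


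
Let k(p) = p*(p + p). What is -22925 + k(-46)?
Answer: -18693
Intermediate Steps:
k(p) = 2*p² (k(p) = p*(2*p) = 2*p²)
-22925 + k(-46) = -22925 + 2*(-46)² = -22925 + 2*2116 = -22925 + 4232 = -18693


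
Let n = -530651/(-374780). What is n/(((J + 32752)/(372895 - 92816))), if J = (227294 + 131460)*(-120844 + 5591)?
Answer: -148624201429/15496194316507800 ≈ -9.5910e-6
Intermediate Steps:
J = -41347474762 (J = 358754*(-115253) = -41347474762)
n = 530651/374780 (n = -530651*(-1/374780) = 530651/374780 ≈ 1.4159)
n/(((J + 32752)/(372895 - 92816))) = 530651/(374780*(((-41347474762 + 32752)/(372895 - 92816)))) = 530651/(374780*((-41347442010/280079))) = 530651/(374780*((-41347442010*1/280079))) = 530651/(374780*(-41347442010/280079)) = (530651/374780)*(-280079/41347442010) = -148624201429/15496194316507800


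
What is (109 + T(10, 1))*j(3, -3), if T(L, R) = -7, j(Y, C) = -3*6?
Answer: -1836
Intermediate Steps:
j(Y, C) = -18
(109 + T(10, 1))*j(3, -3) = (109 - 7)*(-18) = 102*(-18) = -1836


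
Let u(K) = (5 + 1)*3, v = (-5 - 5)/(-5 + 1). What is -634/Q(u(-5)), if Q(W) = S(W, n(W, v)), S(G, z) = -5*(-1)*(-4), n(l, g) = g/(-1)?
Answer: 317/10 ≈ 31.700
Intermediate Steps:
v = 5/2 (v = -10/(-4) = -10*(-1/4) = 5/2 ≈ 2.5000)
n(l, g) = -g (n(l, g) = g*(-1) = -g)
u(K) = 18 (u(K) = 6*3 = 18)
S(G, z) = -20 (S(G, z) = 5*(-4) = -20)
Q(W) = -20
-634/Q(u(-5)) = -634/(-20) = -634*(-1/20) = 317/10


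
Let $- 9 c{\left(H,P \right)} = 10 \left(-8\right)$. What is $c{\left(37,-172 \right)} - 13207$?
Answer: $- \frac{118783}{9} \approx -13198.0$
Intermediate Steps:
$c{\left(H,P \right)} = \frac{80}{9}$ ($c{\left(H,P \right)} = - \frac{10 \left(-8\right)}{9} = \left(- \frac{1}{9}\right) \left(-80\right) = \frac{80}{9}$)
$c{\left(37,-172 \right)} - 13207 = \frac{80}{9} - 13207 = - \frac{118783}{9}$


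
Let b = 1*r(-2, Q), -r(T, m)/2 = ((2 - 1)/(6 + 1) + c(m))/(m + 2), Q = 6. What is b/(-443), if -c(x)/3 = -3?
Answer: 16/3101 ≈ 0.0051596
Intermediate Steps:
c(x) = 9 (c(x) = -3*(-3) = 9)
r(T, m) = -128/(7*(2 + m)) (r(T, m) = -2*((2 - 1)/(6 + 1) + 9)/(m + 2) = -2*(1/7 + 9)/(2 + m) = -2*(1*(⅐) + 9)/(2 + m) = -2*(⅐ + 9)/(2 + m) = -128/(7*(2 + m)))
b = -16/7 (b = 1*(-128/(14 + 7*6)) = 1*(-128/(14 + 42)) = 1*(-128/56) = 1*(-128*1/56) = 1*(-16/7) = -16/7 ≈ -2.2857)
b/(-443) = -16/7/(-443) = -16/7*(-1/443) = 16/3101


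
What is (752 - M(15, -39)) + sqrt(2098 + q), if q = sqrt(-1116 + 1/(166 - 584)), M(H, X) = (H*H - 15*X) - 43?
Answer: -15 + sqrt(366570952 + 285494*I*sqrt(418))/418 ≈ 30.805 + 0.36466*I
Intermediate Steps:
M(H, X) = -43 + H**2 - 15*X (M(H, X) = (H**2 - 15*X) - 43 = -43 + H**2 - 15*X)
q = 683*I*sqrt(418)/418 (q = sqrt(-1116 + 1/(-418)) = sqrt(-1116 - 1/418) = sqrt(-466489/418) = 683*I*sqrt(418)/418 ≈ 33.407*I)
(752 - M(15, -39)) + sqrt(2098 + q) = (752 - (-43 + 15**2 - 15*(-39))) + sqrt(2098 + 683*I*sqrt(418)/418) = (752 - (-43 + 225 + 585)) + sqrt(2098 + 683*I*sqrt(418)/418) = (752 - 1*767) + sqrt(2098 + 683*I*sqrt(418)/418) = (752 - 767) + sqrt(2098 + 683*I*sqrt(418)/418) = -15 + sqrt(2098 + 683*I*sqrt(418)/418)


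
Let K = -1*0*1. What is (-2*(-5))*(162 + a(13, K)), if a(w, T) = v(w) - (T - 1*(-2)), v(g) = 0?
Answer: 1600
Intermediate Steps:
K = 0 (K = 0*1 = 0)
a(w, T) = -2 - T (a(w, T) = 0 - (T - 1*(-2)) = 0 - (T + 2) = 0 - (2 + T) = 0 + (-2 - T) = -2 - T)
(-2*(-5))*(162 + a(13, K)) = (-2*(-5))*(162 + (-2 - 1*0)) = 10*(162 + (-2 + 0)) = 10*(162 - 2) = 10*160 = 1600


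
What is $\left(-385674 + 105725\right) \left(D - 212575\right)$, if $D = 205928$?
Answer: $1860821003$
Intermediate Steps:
$\left(-385674 + 105725\right) \left(D - 212575\right) = \left(-385674 + 105725\right) \left(205928 - 212575\right) = \left(-279949\right) \left(-6647\right) = 1860821003$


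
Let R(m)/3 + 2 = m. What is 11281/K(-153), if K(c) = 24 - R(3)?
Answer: 11281/21 ≈ 537.19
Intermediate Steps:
R(m) = -6 + 3*m
K(c) = 21 (K(c) = 24 - (-6 + 3*3) = 24 - (-6 + 9) = 24 - 1*3 = 24 - 3 = 21)
11281/K(-153) = 11281/21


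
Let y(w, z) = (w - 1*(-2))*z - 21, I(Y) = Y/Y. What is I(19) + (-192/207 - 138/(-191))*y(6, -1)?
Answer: 91537/13179 ≈ 6.9457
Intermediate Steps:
I(Y) = 1
y(w, z) = -21 + z*(2 + w) (y(w, z) = (w + 2)*z - 21 = (2 + w)*z - 21 = z*(2 + w) - 21 = -21 + z*(2 + w))
I(19) + (-192/207 - 138/(-191))*y(6, -1) = 1 + (-192/207 - 138/(-191))*(-21 + 2*(-1) + 6*(-1)) = 1 + (-192*1/207 - 138*(-1/191))*(-21 - 2 - 6) = 1 + (-64/69 + 138/191)*(-29) = 1 - 2702/13179*(-29) = 1 + 78358/13179 = 91537/13179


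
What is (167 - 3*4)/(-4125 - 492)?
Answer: -155/4617 ≈ -0.033572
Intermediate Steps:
(167 - 3*4)/(-4125 - 492) = (167 - 12)/(-4617) = 155*(-1/4617) = -155/4617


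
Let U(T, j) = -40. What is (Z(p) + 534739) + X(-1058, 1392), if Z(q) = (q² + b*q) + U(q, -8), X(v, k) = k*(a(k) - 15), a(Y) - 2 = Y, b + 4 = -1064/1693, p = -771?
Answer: 5167504200/1693 ≈ 3.0523e+6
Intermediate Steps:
b = -7836/1693 (b = -4 - 1064/1693 = -7836/1693 ≈ -4.6285)
a(Y) = 2 + Y
X(v, k) = k*(-13 + k) (X(v, k) = k*((2 + k) - 15) = k*(-13 + k))
Z(q) = -40 + q² - 7836*q/1693 (Z(q) = (q² - 7836*q/1693) - 40 = -40 + q² - 7836*q/1693)
(Z(p) + 534739) + X(-1058, 1392) = ((-40 + (-771)² - 7836/1693*(-771)) + 534739) + 1392*(-13 + 1392) = ((-40 + 594441 + 6041556/1693) + 534739) + 1392*1379 = (1012362449/1693 + 534739) + 1919568 = 1917675576/1693 + 1919568 = 5167504200/1693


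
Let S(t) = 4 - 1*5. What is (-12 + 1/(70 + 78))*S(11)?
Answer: 1775/148 ≈ 11.993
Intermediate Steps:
S(t) = -1 (S(t) = 4 - 5 = -1)
(-12 + 1/(70 + 78))*S(11) = (-12 + 1/(70 + 78))*(-1) = (-12 + 1/148)*(-1) = -1775/148*(-1) = 1775/148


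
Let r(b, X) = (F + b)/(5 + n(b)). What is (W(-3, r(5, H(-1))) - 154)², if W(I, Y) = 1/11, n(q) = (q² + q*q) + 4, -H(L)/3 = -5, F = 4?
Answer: 2866249/121 ≈ 23688.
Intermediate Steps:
H(L) = 15 (H(L) = -3*(-5) = 15)
n(q) = 4 + 2*q² (n(q) = (q² + q²) + 4 = 2*q² + 4 = 4 + 2*q²)
r(b, X) = (4 + b)/(9 + 2*b²) (r(b, X) = (4 + b)/(5 + (4 + 2*b²)) = (4 + b)/(9 + 2*b²))
W(I, Y) = 1/11
(W(-3, r(5, H(-1))) - 154)² = (1/11 - 154)² = (-1693/11)² = 2866249/121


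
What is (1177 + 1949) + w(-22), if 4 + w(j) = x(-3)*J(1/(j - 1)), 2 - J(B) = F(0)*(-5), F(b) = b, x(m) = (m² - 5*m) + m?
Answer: 3164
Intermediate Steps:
x(m) = m² - 4*m
J(B) = 2 (J(B) = 2 - 0*(-5) = 2 - 1*0 = 2 + 0 = 2)
w(j) = 38 (w(j) = -4 - 3*(-4 - 3)*2 = -4 - 3*(-7)*2 = -4 + 21*2 = -4 + 42 = 38)
(1177 + 1949) + w(-22) = (1177 + 1949) + 38 = 3126 + 38 = 3164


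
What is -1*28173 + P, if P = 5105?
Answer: -23068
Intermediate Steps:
-1*28173 + P = -1*28173 + 5105 = -28173 + 5105 = -23068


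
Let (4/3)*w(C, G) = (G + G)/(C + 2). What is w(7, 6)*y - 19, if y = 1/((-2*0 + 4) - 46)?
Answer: -799/42 ≈ -19.024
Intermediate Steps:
w(C, G) = 3*G/(2*(2 + C)) (w(C, G) = 3*((G + G)/(C + 2))/4 = 3*((2*G)/(2 + C))/4 = 3*(2*G/(2 + C))/4 = 3*G/(2*(2 + C)))
y = -1/42 (y = 1/((0 + 4) - 46) = 1/(4 - 46) = 1/(-42) = -1/42 ≈ -0.023810)
w(7, 6)*y - 19 = ((3/2)*6/(2 + 7))*(-1/42) - 19 = ((3/2)*6/9)*(-1/42) - 19 = ((3/2)*6*(⅑))*(-1/42) - 19 = 1*(-1/42) - 19 = -1/42 - 19 = -799/42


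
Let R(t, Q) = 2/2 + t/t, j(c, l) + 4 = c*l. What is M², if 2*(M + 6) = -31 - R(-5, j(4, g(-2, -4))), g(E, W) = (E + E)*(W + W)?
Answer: 2025/4 ≈ 506.25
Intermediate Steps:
g(E, W) = 4*E*W (g(E, W) = (2*E)*(2*W) = 4*E*W)
j(c, l) = -4 + c*l
R(t, Q) = 2 (R(t, Q) = 2*(½) + 1 = 1 + 1 = 2)
M = -45/2 (M = -6 + (-31 - 1*2)/2 = -6 + (-31 - 2)/2 = -6 + (½)*(-33) = -6 - 33/2 = -45/2 ≈ -22.500)
M² = (-45/2)² = 2025/4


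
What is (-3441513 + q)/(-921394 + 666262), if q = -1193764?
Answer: 4635277/255132 ≈ 18.168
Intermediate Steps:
(-3441513 + q)/(-921394 + 666262) = (-3441513 - 1193764)/(-921394 + 666262) = -4635277/(-255132) = -4635277*(-1/255132) = 4635277/255132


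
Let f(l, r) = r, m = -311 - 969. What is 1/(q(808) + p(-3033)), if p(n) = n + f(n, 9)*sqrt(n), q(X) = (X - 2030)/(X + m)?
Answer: -168781772/525161144737 - 1503792*I*sqrt(337)/525161144737 ≈ -0.00032139 - 5.2567e-5*I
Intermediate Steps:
m = -1280
q(X) = (-2030 + X)/(-1280 + X) (q(X) = (X - 2030)/(X - 1280) = (-2030 + X)/(-1280 + X))
p(n) = n + 9*sqrt(n)
1/(q(808) + p(-3033)) = 1/((-2030 + 808)/(-1280 + 808) + (-3033 + 9*sqrt(-3033))) = 1/(-1222/(-472) + (-3033 + 9*(3*I*sqrt(337)))) = 1/(-1/472*(-1222) + (-3033 + 27*I*sqrt(337))) = 1/(611/236 + (-3033 + 27*I*sqrt(337))) = 1/(-715177/236 + 27*I*sqrt(337))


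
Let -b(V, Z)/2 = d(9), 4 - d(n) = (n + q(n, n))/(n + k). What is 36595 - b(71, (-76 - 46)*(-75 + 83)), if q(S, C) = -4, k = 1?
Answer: 36602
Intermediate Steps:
d(n) = 4 - (-4 + n)/(1 + n) (d(n) = 4 - (n - 4)/(n + 1) = 4 - (-4 + n)/(1 + n))
b(V, Z) = -7 (b(V, Z) = -2*(8 + 3*9)/(1 + 9) = -2*(8 + 27)/10 = -35/5 = -2*7/2 = -7)
36595 - b(71, (-76 - 46)*(-75 + 83)) = 36595 - 1*(-7) = 36595 + 7 = 36602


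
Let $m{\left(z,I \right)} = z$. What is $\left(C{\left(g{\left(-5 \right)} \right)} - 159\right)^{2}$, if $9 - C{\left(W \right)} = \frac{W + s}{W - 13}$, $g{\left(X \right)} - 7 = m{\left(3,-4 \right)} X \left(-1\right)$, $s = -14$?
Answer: $\frac{1844164}{81} \approx 22767.0$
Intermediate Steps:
$g{\left(X \right)} = 7 - 3 X$ ($g{\left(X \right)} = 7 + 3 X \left(-1\right) = 7 - 3 X$)
$C{\left(W \right)} = 9 - \frac{-14 + W}{-13 + W}$ ($C{\left(W \right)} = 9 - \frac{W - 14}{W - 13} = 9 - \frac{-14 + W}{-13 + W}$)
$\left(C{\left(g{\left(-5 \right)} \right)} - 159\right)^{2} = \left(\frac{-103 + 8 \left(7 - -15\right)}{-13 + \left(7 - -15\right)} - 159\right)^{2} = \left(\frac{-103 + 8 \left(7 + 15\right)}{-13 + \left(7 + 15\right)} - 159\right)^{2} = \left(\frac{-103 + 8 \cdot 22}{-13 + 22} - 159\right)^{2} = \left(\frac{-103 + 176}{9} - 159\right)^{2} = \left(\frac{1}{9} \cdot 73 - 159\right)^{2} = \left(\frac{73}{9} - 159\right)^{2} = \left(- \frac{1358}{9}\right)^{2} = \frac{1844164}{81}$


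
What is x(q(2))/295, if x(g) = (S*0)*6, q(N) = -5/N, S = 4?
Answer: 0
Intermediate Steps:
x(g) = 0 (x(g) = (4*0)*6 = 0*6 = 0)
x(q(2))/295 = 0/295 = (1/295)*0 = 0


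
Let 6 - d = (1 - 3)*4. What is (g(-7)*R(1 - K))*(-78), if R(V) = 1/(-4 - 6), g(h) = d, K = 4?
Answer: 546/5 ≈ 109.20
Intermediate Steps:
d = 14 (d = 6 - (1 - 3)*4 = 6 - (-2)*4 = 6 - 1*(-8) = 6 + 8 = 14)
g(h) = 14
R(V) = -⅒ (R(V) = 1/(-10) = -⅒)
(g(-7)*R(1 - K))*(-78) = (14*(-⅒))*(-78) = -7/5*(-78) = 546/5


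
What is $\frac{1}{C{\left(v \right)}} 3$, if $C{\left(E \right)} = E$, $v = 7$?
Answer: $\frac{3}{7} \approx 0.42857$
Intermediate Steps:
$\frac{1}{C{\left(v \right)}} 3 = \frac{1}{7} \cdot 3 = \frac{3}{7}$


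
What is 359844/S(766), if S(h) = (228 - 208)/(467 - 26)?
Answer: 39672801/5 ≈ 7.9346e+6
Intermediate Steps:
S(h) = 20/441
359844/S(766) = 359844/(20/441) = 359844*(441/20) = 39672801/5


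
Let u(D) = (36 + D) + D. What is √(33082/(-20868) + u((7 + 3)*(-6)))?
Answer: I*√9317530698/10434 ≈ 9.2512*I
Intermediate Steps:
u(D) = 36 + 2*D
√(33082/(-20868) + u((7 + 3)*(-6))) = √(33082/(-20868) + (36 + 2*((7 + 3)*(-6)))) = √(33082*(-1/20868) + (36 + 2*(10*(-6)))) = √(-16541/10434 + (36 + 2*(-60))) = √(-16541/10434 + (36 - 120)) = √(-16541/10434 - 84) = √(-892997/10434) = I*√9317530698/10434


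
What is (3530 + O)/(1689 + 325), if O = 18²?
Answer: 1927/1007 ≈ 1.9136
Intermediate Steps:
O = 324
(3530 + O)/(1689 + 325) = (3530 + 324)/(1689 + 325) = 3854/2014 = 3854*(1/2014) = 1927/1007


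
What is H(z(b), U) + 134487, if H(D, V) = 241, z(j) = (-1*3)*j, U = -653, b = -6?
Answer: 134728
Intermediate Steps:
z(j) = -3*j
H(z(b), U) + 134487 = 241 + 134487 = 134728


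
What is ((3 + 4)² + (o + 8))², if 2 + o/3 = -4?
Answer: 1521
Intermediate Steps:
o = -18 (o = -6 + 3*(-4) = -6 - 12 = -18)
((3 + 4)² + (o + 8))² = ((3 + 4)² + (-18 + 8))² = (7² - 10)² = (49 - 10)² = 39² = 1521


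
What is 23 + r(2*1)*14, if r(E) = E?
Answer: 51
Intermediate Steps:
23 + r(2*1)*14 = 23 + (2*1)*14 = 23 + 2*14 = 23 + 28 = 51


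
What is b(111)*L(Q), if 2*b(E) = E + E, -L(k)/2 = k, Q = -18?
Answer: 3996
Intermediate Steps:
L(k) = -2*k
b(E) = E (b(E) = (E + E)/2 = (2*E)/2 = E)
b(111)*L(Q) = 111*(-2*(-18)) = 111*36 = 3996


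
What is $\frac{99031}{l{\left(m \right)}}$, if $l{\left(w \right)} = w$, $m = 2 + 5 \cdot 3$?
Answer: $\frac{99031}{17} \approx 5825.4$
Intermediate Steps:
$m = 17$ ($m = 2 + 15 = 17$)
$\frac{99031}{l{\left(m \right)}} = \frac{99031}{17}$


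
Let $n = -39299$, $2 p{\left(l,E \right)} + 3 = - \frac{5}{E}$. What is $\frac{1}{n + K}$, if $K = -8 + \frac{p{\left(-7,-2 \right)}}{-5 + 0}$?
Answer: $- \frac{20}{786139} \approx -2.5441 \cdot 10^{-5}$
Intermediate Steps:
$p{\left(l,E \right)} = - \frac{3}{2} - \frac{5}{2 E}$ ($p{\left(l,E \right)} = - \frac{3}{2} + \frac{\left(-5\right) \frac{1}{E}}{2} = - \frac{3}{2} - \frac{5}{2 E}$)
$K = - \frac{159}{20}$ ($K = -8 + \frac{\frac{1}{2} \frac{1}{-2} \left(-5 - -6\right)}{-5 + 0} = -8 + \frac{\frac{1}{2} \left(- \frac{1}{2}\right) \left(-5 + 6\right)}{-5} = -8 + \frac{1}{2} \left(- \frac{1}{2}\right) 1 \left(- \frac{1}{5}\right) = -8 - - \frac{1}{20} = -8 + \frac{1}{20} = - \frac{159}{20} \approx -7.95$)
$\frac{1}{n + K} = \frac{1}{-39299 - \frac{159}{20}} = \frac{1}{- \frac{786139}{20}} = - \frac{20}{786139}$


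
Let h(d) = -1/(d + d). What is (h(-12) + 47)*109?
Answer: 123061/24 ≈ 5127.5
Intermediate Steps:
h(d) = -1/(2*d)
(h(-12) + 47)*109 = (-½/(-12) + 47)*109 = (-½*(-1/12) + 47)*109 = (1/24 + 47)*109 = (1129/24)*109 = 123061/24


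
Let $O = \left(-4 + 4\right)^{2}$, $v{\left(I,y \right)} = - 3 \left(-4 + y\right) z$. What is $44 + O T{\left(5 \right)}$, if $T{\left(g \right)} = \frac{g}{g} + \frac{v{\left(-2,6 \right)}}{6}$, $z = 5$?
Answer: $44$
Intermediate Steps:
$v{\left(I,y \right)} = 60 - 15 y$ ($v{\left(I,y \right)} = - 3 \left(-4 + y\right) 5 = - 3 \left(-20 + 5 y\right) = 60 - 15 y$)
$O = 0$ ($O = 0^{2} = 0$)
$T{\left(g \right)} = -4$ ($T{\left(g \right)} = \frac{g}{g} + \frac{60 - 90}{6} = 1 + \left(60 - 90\right) \frac{1}{6} = 1 - 5 = -4$)
$44 + O T{\left(5 \right)} = 44 + 0 \left(-4\right) = 44 + 0 = 44$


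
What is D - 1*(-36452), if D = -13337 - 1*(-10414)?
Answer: 33529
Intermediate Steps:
D = -2923 (D = -13337 + 10414 = -2923)
D - 1*(-36452) = -2923 - 1*(-36452) = -2923 + 36452 = 33529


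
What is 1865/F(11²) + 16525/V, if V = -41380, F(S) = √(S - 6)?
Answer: -3305/8276 + 373*√115/23 ≈ 173.51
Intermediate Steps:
F(S) = √(-6 + S)
1865/F(11²) + 16525/V = 1865/(√(-6 + 11²)) + 16525/(-41380) = 1865/(√(-6 + 121)) + 16525*(-1/41380) = 1865/(√115) - 3305/8276 = 1865*(√115/115) - 3305/8276 = 373*√115/23 - 3305/8276 = -3305/8276 + 373*√115/23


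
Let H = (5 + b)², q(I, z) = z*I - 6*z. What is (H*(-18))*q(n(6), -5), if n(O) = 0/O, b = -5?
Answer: 0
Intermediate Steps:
n(O) = 0
q(I, z) = -6*z + I*z (q(I, z) = I*z - 6*z = -6*z + I*z)
H = 0 (H = (5 - 5)² = 0² = 0)
(H*(-18))*q(n(6), -5) = (0*(-18))*(-5*(-6 + 0)) = 0*(-5*(-6)) = 0*30 = 0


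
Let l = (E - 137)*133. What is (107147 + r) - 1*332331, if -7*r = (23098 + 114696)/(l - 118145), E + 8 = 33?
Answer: -209710794014/931287 ≈ -2.2518e+5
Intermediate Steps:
E = 25 (E = -8 + 33 = 25)
l = -14896 (l = (25 - 137)*133 = -112*133 = -14896)
r = 137794/931287 (r = -(23098 + 114696)/(7*(-14896 - 118145)) = -137794/(7*(-133041)) = -137794*(-1)/(7*133041) = -⅐*(-137794/133041) = 137794/931287 ≈ 0.14796)
(107147 + r) - 1*332331 = (107147 + 137794/931287) - 1*332331 = 99784745983/931287 - 332331 = -209710794014/931287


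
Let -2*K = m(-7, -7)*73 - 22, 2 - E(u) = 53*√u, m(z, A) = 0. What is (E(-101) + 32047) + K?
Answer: 32060 - 53*I*√101 ≈ 32060.0 - 532.64*I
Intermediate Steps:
E(u) = 2 - 53*√u
K = 11 (K = -(0*73 - 22)/2 = -(0 - 22)/2 = -½*(-22) = 11)
(E(-101) + 32047) + K = ((2 - 53*I*√101) + 32047) + 11 = (32049 - 53*I*√101) + 11 = 32060 - 53*I*√101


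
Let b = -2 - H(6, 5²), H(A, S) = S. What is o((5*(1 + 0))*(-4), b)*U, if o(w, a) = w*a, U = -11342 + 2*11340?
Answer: 6122520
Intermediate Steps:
b = -27 (b = -2 - 1*5² = -2 - 1*25 = -2 - 25 = -27)
U = 11338 (U = -11342 + 22680 = 11338)
o(w, a) = a*w
o((5*(1 + 0))*(-4), b)*U = -27*5*(1 + 0)*(-4)*11338 = -27*5*1*(-4)*11338 = -135*(-4)*11338 = -27*(-20)*11338 = 540*11338 = 6122520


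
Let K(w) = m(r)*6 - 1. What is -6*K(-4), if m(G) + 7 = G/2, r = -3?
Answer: 312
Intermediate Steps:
m(G) = -7 + G/2
K(w) = -52 (K(w) = (-7 + (½)*(-3))*6 - 1 = (-7 - 3/2)*6 - 1 = -17/2*6 - 1 = -51 - 1 = -52)
-6*K(-4) = -6*(-52) = 312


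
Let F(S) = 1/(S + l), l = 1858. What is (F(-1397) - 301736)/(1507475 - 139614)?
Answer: -139100295/630583921 ≈ -0.22059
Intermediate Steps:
F(S) = 1/(1858 + S) (F(S) = 1/(S + 1858) = 1/(1858 + S))
(F(-1397) - 301736)/(1507475 - 139614) = (1/(1858 - 1397) - 301736)/(1507475 - 139614) = (1/461 - 301736)/1367861 = (1/461 - 301736)*(1/1367861) = -139100295/461*1/1367861 = -139100295/630583921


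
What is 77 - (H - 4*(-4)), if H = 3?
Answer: 58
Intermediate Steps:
77 - (H - 4*(-4)) = 77 - (3 - 4*(-4)) = 77 - (3 + 16) = 77 - 1*19 = 77 - 19 = 58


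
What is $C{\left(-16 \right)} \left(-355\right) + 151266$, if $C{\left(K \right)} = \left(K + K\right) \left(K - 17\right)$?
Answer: $-223614$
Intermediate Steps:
$C{\left(K \right)} = 2 K \left(-17 + K\right)$
$C{\left(-16 \right)} \left(-355\right) + 151266 = 2 \left(-16\right) \left(-17 - 16\right) \left(-355\right) + 151266 = 2 \left(-16\right) \left(-33\right) \left(-355\right) + 151266 = 1056 \left(-355\right) + 151266 = -374880 + 151266 = -223614$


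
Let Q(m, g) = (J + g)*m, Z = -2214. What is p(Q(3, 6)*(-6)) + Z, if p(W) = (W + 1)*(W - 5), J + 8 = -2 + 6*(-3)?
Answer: 153013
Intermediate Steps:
J = -28 (J = -8 + (-2 + 6*(-3)) = -8 + (-2 - 18) = -8 - 20 = -28)
Q(m, g) = m*(-28 + g) (Q(m, g) = (-28 + g)*m = m*(-28 + g))
p(W) = (1 + W)*(-5 + W)
p(Q(3, 6)*(-6)) + Z = (-5 + ((3*(-28 + 6))*(-6))² - 4*3*(-28 + 6)*(-6)) - 2214 = (-5 + ((3*(-22))*(-6))² - 4*3*(-22)*(-6)) - 2214 = (-5 + (-66*(-6))² - (-264)*(-6)) - 2214 = (-5 + 396² - 4*396) - 2214 = (-5 + 156816 - 1584) - 2214 = 155227 - 2214 = 153013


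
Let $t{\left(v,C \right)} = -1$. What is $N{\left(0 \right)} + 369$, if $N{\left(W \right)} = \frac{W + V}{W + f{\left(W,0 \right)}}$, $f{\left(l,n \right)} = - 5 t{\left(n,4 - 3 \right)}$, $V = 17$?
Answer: $\frac{1862}{5} \approx 372.4$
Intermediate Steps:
$f{\left(l,n \right)} = 5$ ($f{\left(l,n \right)} = \left(-5\right) \left(-1\right) = 5$)
$N{\left(W \right)} = \frac{17 + W}{5 + W}$ ($N{\left(W \right)} = \frac{W + 17}{W + 5} = \frac{17 + W}{5 + W}$)
$N{\left(0 \right)} + 369 = \frac{17 + 0}{5 + 0} + 369 = \frac{1}{5} \cdot 17 + 369 = \frac{17}{5} + 369 = \frac{1862}{5}$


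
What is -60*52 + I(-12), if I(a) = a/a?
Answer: -3119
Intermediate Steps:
I(a) = 1
-60*52 + I(-12) = -60*52 + 1 = -3120 + 1 = -3119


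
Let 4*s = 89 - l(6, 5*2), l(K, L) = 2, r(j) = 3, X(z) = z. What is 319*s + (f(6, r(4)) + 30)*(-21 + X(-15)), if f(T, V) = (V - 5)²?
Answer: 22857/4 ≈ 5714.3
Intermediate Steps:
f(T, V) = (-5 + V)²
s = 87/4 (s = (89 - 1*2)/4 = (89 - 2)/4 = (¼)*87 = 87/4 ≈ 21.750)
319*s + (f(6, r(4)) + 30)*(-21 + X(-15)) = 319*(87/4) + ((-5 + 3)² + 30)*(-21 - 15) = 27753/4 + ((-2)² + 30)*(-36) = 27753/4 + (4 + 30)*(-36) = 27753/4 + 34*(-36) = 27753/4 - 1224 = 22857/4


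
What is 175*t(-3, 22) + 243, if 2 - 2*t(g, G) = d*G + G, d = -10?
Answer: 17743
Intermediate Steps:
t(g, G) = 1 + 9*G/2 (t(g, G) = 1 - (-10*G + G)/2 = 1 - (-9)*G/2 = 1 + 9*G/2)
175*t(-3, 22) + 243 = 175*(1 + (9/2)*22) + 243 = 175*(1 + 99) + 243 = 175*100 + 243 = 17500 + 243 = 17743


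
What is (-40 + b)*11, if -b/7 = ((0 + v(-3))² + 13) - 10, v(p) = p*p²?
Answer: -56804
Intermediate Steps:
v(p) = p³
b = -5124 (b = -7*(((0 + (-3)³)² + 13) - 10) = -7*(((0 - 27)² + 13) - 10) = -7*(((-27)² + 13) - 10) = -7*((729 + 13) - 10) = -7*(742 - 10) = -7*732 = -5124)
(-40 + b)*11 = (-40 - 5124)*11 = -5164*11 = -56804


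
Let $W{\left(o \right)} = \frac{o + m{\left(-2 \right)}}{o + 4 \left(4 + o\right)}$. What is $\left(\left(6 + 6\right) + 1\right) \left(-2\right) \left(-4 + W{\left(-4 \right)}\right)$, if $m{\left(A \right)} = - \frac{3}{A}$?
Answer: $\frac{351}{4} \approx 87.75$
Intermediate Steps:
$W{\left(o \right)} = \frac{\frac{3}{2} + o}{16 + 5 o}$ ($W{\left(o \right)} = \frac{o - \frac{3}{-2}}{o + 4 \left(4 + o\right)} = \frac{o - - \frac{3}{2}}{o + \left(16 + 4 o\right)} = \frac{o + \frac{3}{2}}{16 + 5 o} = \frac{\frac{3}{2} + o}{16 + 5 o}$)
$\left(\left(6 + 6\right) + 1\right) \left(-2\right) \left(-4 + W{\left(-4 \right)}\right) = \left(\left(6 + 6\right) + 1\right) \left(-2\right) \left(-4 + \frac{3 + 2 \left(-4\right)}{2 \left(16 + 5 \left(-4\right)\right)}\right) = \left(12 + 1\right) \left(-2\right) \left(-4 + \frac{3 - 8}{2 \left(16 - 20\right)}\right) = 13 \left(-2\right) \left(-4 + \frac{1}{2} \frac{1}{-4} \left(-5\right)\right) = - 26 \left(-4 + \frac{1}{2} \left(- \frac{1}{4}\right) \left(-5\right)\right) = - 26 \left(-4 + \frac{5}{8}\right) = \left(-26\right) \left(- \frac{27}{8}\right) = \frac{351}{4}$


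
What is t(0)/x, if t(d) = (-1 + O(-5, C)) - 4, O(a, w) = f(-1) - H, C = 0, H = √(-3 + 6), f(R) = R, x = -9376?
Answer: 3/4688 + √3/9376 ≈ 0.00082466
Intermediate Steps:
H = √3 ≈ 1.7320
O(a, w) = -1 - √3
t(d) = -6 - √3 (t(d) = (-1 + (-1 - √3)) - 4 = (-2 - √3) - 4 = -6 - √3)
t(0)/x = (-6 - √3)/(-9376) = (-6 - √3)*(-1/9376) = 3/4688 + √3/9376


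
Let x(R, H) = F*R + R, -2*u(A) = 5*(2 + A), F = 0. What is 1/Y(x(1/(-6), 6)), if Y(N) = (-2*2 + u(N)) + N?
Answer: -4/35 ≈ -0.11429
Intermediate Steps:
u(A) = -5 - 5*A/2 (u(A) = -5*(2 + A)/2 = -(10 + 5*A)/2 = -5 - 5*A/2)
x(R, H) = R (x(R, H) = 0*R + R = 0 + R = R)
Y(N) = -9 - 3*N/2 (Y(N) = (-2*2 + (-5 - 5*N/2)) + N = (-4 + (-5 - 5*N/2)) + N = (-9 - 5*N/2) + N = -9 - 3*N/2)
1/Y(x(1/(-6), 6)) = 1/(-9 - 3/2/(-6)) = 1/(-9 - 3/2*(-1/6)) = 1/(-9 + 1/4) = 1/(-35/4) = -4/35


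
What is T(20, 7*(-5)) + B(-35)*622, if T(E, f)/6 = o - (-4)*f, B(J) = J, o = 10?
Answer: -22550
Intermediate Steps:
T(E, f) = 60 + 24*f (T(E, f) = 6*(10 - (-4)*f) = 6*(10 + 4*f) = 60 + 24*f)
T(20, 7*(-5)) + B(-35)*622 = (60 + 24*(7*(-5))) - 35*622 = (60 + 24*(-35)) - 21770 = (60 - 840) - 21770 = -780 - 21770 = -22550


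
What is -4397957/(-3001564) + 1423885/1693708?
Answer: 1465342113837/635471619914 ≈ 2.3059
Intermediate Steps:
-4397957/(-3001564) + 1423885/1693708 = -4397957*(-1/3001564) + 1423885*(1/1693708) = 4397957/3001564 + 1423885/1693708 = 1465342113837/635471619914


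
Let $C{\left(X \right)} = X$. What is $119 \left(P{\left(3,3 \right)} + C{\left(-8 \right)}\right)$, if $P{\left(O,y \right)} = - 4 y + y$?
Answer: $-2023$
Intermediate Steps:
$P{\left(O,y \right)} = - 3 y$
$119 \left(P{\left(3,3 \right)} + C{\left(-8 \right)}\right) = 119 \left(\left(-3\right) 3 - 8\right) = 119 \left(-9 - 8\right) = 119 \left(-17\right) = -2023$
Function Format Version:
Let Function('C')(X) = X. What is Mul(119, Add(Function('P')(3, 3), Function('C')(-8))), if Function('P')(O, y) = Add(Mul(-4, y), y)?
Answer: -2023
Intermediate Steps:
Function('P')(O, y) = Mul(-3, y)
Mul(119, Add(Function('P')(3, 3), Function('C')(-8))) = Mul(119, Add(Mul(-3, 3), -8)) = Mul(119, Add(-9, -8)) = Mul(119, -17) = -2023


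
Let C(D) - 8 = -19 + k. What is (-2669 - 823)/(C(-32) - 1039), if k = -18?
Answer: 291/89 ≈ 3.2697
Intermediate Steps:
C(D) = -29 (C(D) = 8 + (-19 - 18) = 8 - 37 = -29)
(-2669 - 823)/(C(-32) - 1039) = (-2669 - 823)/(-29 - 1039) = -3492/(-1068) = -3492*(-1/1068) = 291/89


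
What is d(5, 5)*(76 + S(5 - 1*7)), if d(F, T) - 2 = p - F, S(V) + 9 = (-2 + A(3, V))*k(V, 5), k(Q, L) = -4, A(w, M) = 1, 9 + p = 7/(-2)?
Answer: -2201/2 ≈ -1100.5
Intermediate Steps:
p = -25/2 (p = -9 + 7/(-2) = -9 + 7*(-½) = -9 - 7/2 = -25/2 ≈ -12.500)
S(V) = -5 (S(V) = -9 + (-2 + 1)*(-4) = -9 - 1*(-4) = -9 + 4 = -5)
d(F, T) = -21/2 - F (d(F, T) = 2 + (-25/2 - F) = -21/2 - F)
d(5, 5)*(76 + S(5 - 1*7)) = (-21/2 - 1*5)*(76 - 5) = (-21/2 - 5)*71 = -31/2*71 = -2201/2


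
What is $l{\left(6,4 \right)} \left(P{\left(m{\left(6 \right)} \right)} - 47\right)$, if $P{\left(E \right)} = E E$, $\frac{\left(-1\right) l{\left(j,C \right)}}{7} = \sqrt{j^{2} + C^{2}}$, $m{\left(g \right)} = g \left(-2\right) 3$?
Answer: $- 17486 \sqrt{13} \approx -63047.0$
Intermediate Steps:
$m{\left(g \right)} = - 6 g$ ($m{\left(g \right)} = - 2 g 3 = - 6 g$)
$l{\left(j,C \right)} = - 7 \sqrt{C^{2} + j^{2}}$ ($l{\left(j,C \right)} = - 7 \sqrt{j^{2} + C^{2}} = - 7 \sqrt{C^{2} + j^{2}}$)
$P{\left(E \right)} = E^{2}$
$l{\left(6,4 \right)} \left(P{\left(m{\left(6 \right)} \right)} - 47\right) = - 7 \sqrt{4^{2} + 6^{2}} \left(\left(\left(-6\right) 6\right)^{2} - 47\right) = - 7 \sqrt{16 + 36} \left(\left(-36\right)^{2} - 47\right) = - 7 \sqrt{52} \left(1296 - 47\right) = - 7 \cdot 2 \sqrt{13} \cdot 1249 = - 14 \sqrt{13} \cdot 1249 = - 17486 \sqrt{13}$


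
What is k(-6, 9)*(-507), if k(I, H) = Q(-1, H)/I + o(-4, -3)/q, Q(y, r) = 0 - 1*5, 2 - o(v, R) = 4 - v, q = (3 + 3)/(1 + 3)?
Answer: 3211/2 ≈ 1605.5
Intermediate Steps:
q = 3/2 (q = 6/4 = 6*(¼) = 3/2 ≈ 1.5000)
o(v, R) = -2 + v (o(v, R) = 2 - (4 - v) = 2 + (-4 + v) = -2 + v)
Q(y, r) = -5 (Q(y, r) = 0 - 5 = -5)
k(I, H) = -4 - 5/I (k(I, H) = -5/I + (-2 - 4)/(3/2) = -5/I - 6*⅔ = -5/I - 4 = -4 - 5/I)
k(-6, 9)*(-507) = (-4 - 5/(-6))*(-507) = (-4 - 5*(-⅙))*(-507) = (-4 + ⅚)*(-507) = -19/6*(-507) = 3211/2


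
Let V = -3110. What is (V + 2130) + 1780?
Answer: 800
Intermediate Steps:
(V + 2130) + 1780 = (-3110 + 2130) + 1780 = -980 + 1780 = 800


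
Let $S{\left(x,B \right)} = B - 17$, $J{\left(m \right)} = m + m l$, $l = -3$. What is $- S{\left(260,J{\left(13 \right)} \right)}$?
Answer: $43$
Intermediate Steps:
$J{\left(m \right)} = - 2 m$ ($J{\left(m \right)} = m + m \left(-3\right) = m - 3 m = - 2 m$)
$S{\left(x,B \right)} = -17 + B$ ($S{\left(x,B \right)} = B - 17 = -17 + B$)
$- S{\left(260,J{\left(13 \right)} \right)} = - (-17 - 26) = \left(-1\right) \left(-43\right) = 43$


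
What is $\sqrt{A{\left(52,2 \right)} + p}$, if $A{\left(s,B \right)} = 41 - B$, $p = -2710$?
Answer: $i \sqrt{2671} \approx 51.682 i$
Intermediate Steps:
$\sqrt{A{\left(52,2 \right)} + p} = \sqrt{\left(41 - 2\right) - 2710} = \sqrt{39 - 2710} = \sqrt{-2671} = i \sqrt{2671}$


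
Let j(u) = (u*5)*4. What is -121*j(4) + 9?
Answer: -9671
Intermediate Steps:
j(u) = 20*u (j(u) = (5*u)*4 = 20*u)
-121*j(4) + 9 = -2420*4 + 9 = -121*80 + 9 = -9680 + 9 = -9671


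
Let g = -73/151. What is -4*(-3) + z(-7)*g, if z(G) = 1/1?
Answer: 1739/151 ≈ 11.517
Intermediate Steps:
z(G) = 1
g = -73/151 (g = -73*1/151 = -73/151 ≈ -0.48344)
-4*(-3) + z(-7)*g = -4*(-3) + 1*(-73/151) = 12 - 73/151 = 1739/151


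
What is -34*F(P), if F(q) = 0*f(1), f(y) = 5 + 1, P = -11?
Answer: 0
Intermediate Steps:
f(y) = 6
F(q) = 0 (F(q) = 0*6 = 0)
-34*F(P) = -34*0 = 0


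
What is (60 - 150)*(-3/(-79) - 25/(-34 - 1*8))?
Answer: -31515/553 ≈ -56.989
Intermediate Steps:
(60 - 150)*(-3/(-79) - 25/(-34 - 1*8)) = -90*(-3*(-1/79) - 25/(-34 - 8)) = -90*(3/79 - 25/(-42)) = -90*(3/79 - 25*(-1/42)) = -90*(3/79 + 25/42) = -90*2101/3318 = -31515/553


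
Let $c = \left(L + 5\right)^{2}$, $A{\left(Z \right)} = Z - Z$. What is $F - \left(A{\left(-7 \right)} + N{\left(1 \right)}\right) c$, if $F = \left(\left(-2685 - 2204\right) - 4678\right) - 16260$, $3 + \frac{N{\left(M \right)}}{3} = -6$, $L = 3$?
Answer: $-24099$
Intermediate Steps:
$A{\left(Z \right)} = 0$
$N{\left(M \right)} = -27$ ($N{\left(M \right)} = -9 + 3 \left(-6\right) = -9 - 18 = -27$)
$c = 64$ ($c = \left(3 + 5\right)^{2} = 8^{2} = 64$)
$F = -25827$ ($F = \left(-4889 - 4678\right) - 16260 = -9567 - 16260 = -25827$)
$F - \left(A{\left(-7 \right)} + N{\left(1 \right)}\right) c = -25827 - \left(0 - 27\right) 64 = -25827 - \left(-27\right) 64 = -25827 - -1728 = -25827 + 1728 = -24099$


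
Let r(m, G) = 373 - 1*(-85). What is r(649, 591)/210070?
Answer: 229/105035 ≈ 0.0021802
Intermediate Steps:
r(m, G) = 458 (r(m, G) = 373 + 85 = 458)
r(649, 591)/210070 = 458/210070 = 458*(1/210070) = 229/105035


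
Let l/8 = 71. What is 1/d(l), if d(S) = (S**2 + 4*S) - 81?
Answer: 1/324815 ≈ 3.0787e-6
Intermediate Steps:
l = 568 (l = 8*71 = 568)
d(S) = -81 + S**2 + 4*S
1/d(l) = 1/(-81 + 568**2 + 4*568) = 1/(-81 + 322624 + 2272) = 1/324815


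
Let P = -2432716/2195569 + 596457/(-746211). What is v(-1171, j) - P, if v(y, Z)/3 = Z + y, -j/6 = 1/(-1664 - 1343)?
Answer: -5765838352225601348/1642180573783471 ≈ -3511.1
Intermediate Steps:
j = 6/3007 (j = -6/(-1664 - 1343) = -6/(-3007) = -6*(-1/3007) = 6/3007 ≈ 0.0019953)
P = -1041627312703/546119246353 (P = -2432716*1/2195569 + 596457*(-1/746211) = -2432716/2195569 - 198819/248737 = -1041627312703/546119246353 ≈ -1.9073)
v(y, Z) = 3*Z + 3*y (v(y, Z) = 3*(Z + y) = 3*Z + 3*y)
v(-1171, j) - P = (3*(6/3007) + 3*(-1171)) - 1*(-1041627312703/546119246353) = (18/3007 - 3513) + 1041627312703/546119246353 = -10563573/3007 + 1041627312703/546119246353 = -5765838352225601348/1642180573783471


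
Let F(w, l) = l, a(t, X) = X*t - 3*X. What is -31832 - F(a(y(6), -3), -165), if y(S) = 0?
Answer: -31667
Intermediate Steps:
a(t, X) = -3*X + X*t
-31832 - F(a(y(6), -3), -165) = -31832 - 1*(-165) = -31832 + 165 = -31667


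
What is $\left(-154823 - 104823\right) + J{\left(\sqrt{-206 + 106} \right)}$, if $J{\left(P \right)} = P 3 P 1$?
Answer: $-259946$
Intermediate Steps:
$J{\left(P \right)} = 3 P^{2}$ ($J{\left(P \right)} = P 3 P = 3 P^{2}$)
$\left(-154823 - 104823\right) + J{\left(\sqrt{-206 + 106} \right)} = \left(-154823 - 104823\right) + 3 \left(\sqrt{-206 + 106}\right)^{2} = -259646 + 3 \left(\sqrt{-100}\right)^{2} = -259646 + 3 \left(10 i\right)^{2} = -259646 + 3 \left(-100\right) = -259646 - 300 = -259946$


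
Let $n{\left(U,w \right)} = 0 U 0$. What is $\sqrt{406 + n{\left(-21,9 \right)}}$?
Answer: $\sqrt{406} \approx 20.149$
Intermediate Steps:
$n{\left(U,w \right)} = 0$ ($n{\left(U,w \right)} = 0 \cdot 0 = 0$)
$\sqrt{406 + n{\left(-21,9 \right)}} = \sqrt{406 + 0} = \sqrt{406}$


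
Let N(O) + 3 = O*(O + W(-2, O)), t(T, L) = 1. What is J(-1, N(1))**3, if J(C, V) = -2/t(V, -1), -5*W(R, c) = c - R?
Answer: -8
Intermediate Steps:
W(R, c) = -c/5 + R/5 (W(R, c) = -(c - R)/5 = -c/5 + R/5)
N(O) = -3 + O*(-2/5 + 4*O/5) (N(O) = -3 + O*(O + (-O/5 + (1/5)*(-2))) = -3 + O*(O + (-O/5 - 2/5)) = -3 + O*(O + (-2/5 - O/5)) = -3 + O*(-2/5 + 4*O/5))
J(C, V) = -2 (J(C, V) = -2/1 = -2*1 = -2)
J(-1, N(1))**3 = (-2)**3 = -8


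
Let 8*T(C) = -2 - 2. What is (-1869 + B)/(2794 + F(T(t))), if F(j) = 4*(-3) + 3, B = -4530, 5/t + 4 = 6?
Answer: -6399/2785 ≈ -2.2977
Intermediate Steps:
t = 5/2 (t = 5/(-4 + 6) = 5/2 ≈ 2.5000)
T(C) = -½ (T(C) = (-2 - 2)/8 = (⅛)*(-4) = -½)
F(j) = -9 (F(j) = -12 + 3 = -9)
(-1869 + B)/(2794 + F(T(t))) = (-1869 - 4530)/(2794 - 9) = -6399/2785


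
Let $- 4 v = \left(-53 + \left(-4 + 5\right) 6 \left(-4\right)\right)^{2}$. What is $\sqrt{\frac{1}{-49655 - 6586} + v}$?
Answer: $\frac{i \sqrt{2083747128357}}{37494} \approx 38.5 i$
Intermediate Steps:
$v = - \frac{5929}{4}$ ($v = - \frac{\left(-53 + \left(-4 + 5\right) 6 \left(-4\right)\right)^{2}}{4} = - \frac{\left(-53 + 1 \cdot 6 \left(-4\right)\right)^{2}}{4} = - \frac{\left(-53 + 6 \left(-4\right)\right)^{2}}{4} = - \frac{\left(-53 - 24\right)^{2}}{4} = - \frac{\left(-77\right)^{2}}{4} = \left(- \frac{1}{4}\right) 5929 = - \frac{5929}{4} \approx -1482.3$)
$\sqrt{\frac{1}{-49655 - 6586} + v} = \sqrt{\frac{1}{-49655 - 6586} - \frac{5929}{4}} = \sqrt{\frac{1}{-56241} - \frac{5929}{4}} = \sqrt{- \frac{1}{56241} - \frac{5929}{4}} = \sqrt{- \frac{333452893}{224964}} = \frac{i \sqrt{2083747128357}}{37494}$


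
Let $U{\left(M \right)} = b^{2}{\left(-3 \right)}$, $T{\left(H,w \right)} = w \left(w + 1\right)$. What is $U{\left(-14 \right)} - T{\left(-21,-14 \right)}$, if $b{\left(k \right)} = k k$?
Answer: $-101$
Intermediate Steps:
$T{\left(H,w \right)} = w \left(1 + w\right)$
$b{\left(k \right)} = k^{2}$
$U{\left(M \right)} = 81$ ($U{\left(M \right)} = \left(\left(-3\right)^{2}\right)^{2} = 9^{2} = 81$)
$U{\left(-14 \right)} - T{\left(-21,-14 \right)} = 81 - - 14 \left(1 - 14\right) = 81 - \left(-14\right) \left(-13\right) = 81 - 182 = -101$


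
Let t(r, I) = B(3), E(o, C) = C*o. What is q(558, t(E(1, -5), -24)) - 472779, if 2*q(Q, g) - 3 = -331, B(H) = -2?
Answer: -472943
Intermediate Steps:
t(r, I) = -2
q(Q, g) = -164 (q(Q, g) = 3/2 + (½)*(-331) = 3/2 - 331/2 = -164)
q(558, t(E(1, -5), -24)) - 472779 = -164 - 472779 = -472943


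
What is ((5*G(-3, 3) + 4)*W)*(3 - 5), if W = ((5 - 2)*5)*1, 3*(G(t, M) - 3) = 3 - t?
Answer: -870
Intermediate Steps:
G(t, M) = 4 - t/3 (G(t, M) = 3 + (3 - t)/3 = 3 + (1 - t/3) = 4 - t/3)
W = 15 (W = (3*5)*1 = 15*1 = 15)
((5*G(-3, 3) + 4)*W)*(3 - 5) = ((5*(4 - ⅓*(-3)) + 4)*15)*(3 - 5) = ((5*(4 + 1) + 4)*15)*(-2) = ((5*5 + 4)*15)*(-2) = ((25 + 4)*15)*(-2) = (29*15)*(-2) = 435*(-2) = -870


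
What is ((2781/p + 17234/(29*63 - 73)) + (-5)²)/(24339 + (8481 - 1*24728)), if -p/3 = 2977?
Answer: 90110555/21126828268 ≈ 0.0042652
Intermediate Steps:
p = -8931 (p = -3*2977 = -8931)
((2781/p + 17234/(29*63 - 73)) + (-5)²)/(24339 + (8481 - 1*24728)) = ((2781/(-8931) + 17234/(29*63 - 73)) + (-5)²)/(24339 + (8481 - 1*24728)) = ((2781*(-1/8931) + 17234/(1827 - 73)) + 25)/(24339 + (8481 - 24728)) = ((-927/2977 + 17234/1754) + 25)/(24339 - 16247) = ((-927/2977 + 17234*(1/1754)) + 25)/8092 = ((-927/2977 + 8617/877) + 25)*(1/8092) = (24839830/2610829 + 25)*(1/8092) = (90110555/2610829)*(1/8092) = 90110555/21126828268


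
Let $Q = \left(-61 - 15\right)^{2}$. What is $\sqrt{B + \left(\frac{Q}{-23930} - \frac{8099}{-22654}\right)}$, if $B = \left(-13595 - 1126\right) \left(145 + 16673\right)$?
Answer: $\frac{i \sqrt{18189755391636013571072670}}{271055110} \approx 15735.0 i$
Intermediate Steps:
$Q = 5776$ ($Q = \left(-76\right)^{2} = 5776$)
$B = -247577778$ ($B = \left(-14721\right) 16818 = -247577778$)
$\sqrt{B + \left(\frac{Q}{-23930} - \frac{8099}{-22654}\right)} = \sqrt{-247577778 + \left(\frac{5776}{-23930} - \frac{8099}{-22654}\right)} = \sqrt{-247577778 + \left(5776 \left(- \frac{1}{23930}\right) - - \frac{8099}{22654}\right)} = \sqrt{-247577778 + \left(- \frac{2888}{11965} + \frac{8099}{22654}\right)} = \sqrt{-247577778 + \frac{31479783}{271055110}} = \sqrt{- \frac{67107221817865797}{271055110}} = \frac{i \sqrt{18189755391636013571072670}}{271055110}$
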